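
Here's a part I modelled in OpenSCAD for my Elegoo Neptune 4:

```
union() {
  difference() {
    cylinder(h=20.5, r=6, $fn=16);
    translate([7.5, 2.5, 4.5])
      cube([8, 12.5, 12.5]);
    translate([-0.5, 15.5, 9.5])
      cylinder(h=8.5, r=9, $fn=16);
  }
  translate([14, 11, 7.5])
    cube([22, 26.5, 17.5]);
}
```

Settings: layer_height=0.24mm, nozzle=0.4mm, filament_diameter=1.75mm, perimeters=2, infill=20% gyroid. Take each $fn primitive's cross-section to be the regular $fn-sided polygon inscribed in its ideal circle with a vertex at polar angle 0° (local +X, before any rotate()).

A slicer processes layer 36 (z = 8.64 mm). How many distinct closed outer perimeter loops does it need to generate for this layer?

At z = 8.64 mm: the r=6 cylinder gives a regular 16-gon of circumradius 6 (constant along its height); the cube at (7.5, 2.5) is present — its section is the full 8×12.5 rectangle; the cylinder at (-0.5, 15.5) is absent (z outside [9.5, 18]); Subtracting the remaining from the first: starting from the r=6 cylinder, the 8×12.5 cube at (7.5, 2.5) misses the remaining region (no effect) — 1 connected region; the 22×26.5 cube at (14, 11) contributes its full rectangle; Merging all regions: the 2 present regions are separate (no shared area or edge), so areas and boundary lengths simply add and each stays a separate island — 2 connected regions. The result has 2 disconnected regions.

2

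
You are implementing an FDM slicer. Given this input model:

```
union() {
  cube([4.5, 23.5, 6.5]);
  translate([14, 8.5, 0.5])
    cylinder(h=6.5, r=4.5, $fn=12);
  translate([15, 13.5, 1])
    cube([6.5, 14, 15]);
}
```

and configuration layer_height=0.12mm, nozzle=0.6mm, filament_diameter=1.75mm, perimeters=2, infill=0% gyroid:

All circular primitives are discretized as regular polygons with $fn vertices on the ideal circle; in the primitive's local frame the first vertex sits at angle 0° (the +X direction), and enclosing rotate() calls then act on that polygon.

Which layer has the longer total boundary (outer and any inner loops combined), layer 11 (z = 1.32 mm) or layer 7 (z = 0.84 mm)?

layer 11 (z = 1.32 mm)

Layer 11 (z = 1.32): the cube is present — its section is the full 4.5×23.5 rectangle (perimeter 56.00 mm); the r=4.5 cylinder at (14, 8.5) gives a regular 12-gon of circumradius 4.5 (constant along its height) (perimeter = 2·12·4.500·sin(180°/12) = 27.95 mm); the 6.5×14 cube at (15, 13.5) contributes its full rectangle (perimeter 41.00 mm); Combining (union): the 3 present regions are separate (no shared area or edge), so areas and boundary lengths simply add and each stays a separate island — boundary = 124.95 mm. So its perimeter = 124.95 mm. Layer 7 (z = 0.84): the cube (footprint 4.5×23.5) is included at this height (perimeter 56.00 mm); the r=4.5 cylinder at (14, 8.5) contributes a regular 12-gon of circumradius 4.5 (perimeter = 2·12·4.500·sin(180°/12) = 27.95 mm); the cube at (15, 13.5) does not reach this height (z outside [1, 16]); Merging all regions: the 2 present regions are separate (no shared area or edge), so areas and boundary lengths simply add and each stays a separate island — boundary = 83.95 mm. So its perimeter = 83.95 mm. Layer 11 is larger (124.95 vs 83.95 mm).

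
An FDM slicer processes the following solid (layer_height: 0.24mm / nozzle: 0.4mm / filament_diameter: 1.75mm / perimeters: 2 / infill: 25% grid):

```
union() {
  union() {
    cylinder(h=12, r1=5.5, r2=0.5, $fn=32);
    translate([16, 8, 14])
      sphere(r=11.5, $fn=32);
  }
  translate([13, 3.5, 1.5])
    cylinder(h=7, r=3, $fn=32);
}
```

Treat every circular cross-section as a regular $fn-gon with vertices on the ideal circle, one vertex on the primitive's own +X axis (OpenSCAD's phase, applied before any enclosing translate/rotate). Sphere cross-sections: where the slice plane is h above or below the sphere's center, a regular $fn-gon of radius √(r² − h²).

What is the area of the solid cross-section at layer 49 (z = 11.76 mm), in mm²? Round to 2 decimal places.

398.27 mm²

At z = 11.76 mm: the cone: at t=0.980 of its height the radius interpolates to r₁+(r₂−r₁)t = 0.600, giving a regular 32-gon of that circumradius (area = (32/2)·0.600²·sin(360°/32) = 1.12 mm²); the r=11.5 sphere at (16, 8) contributes a regular 32-gon of circumradius √(11.5²−2.24²) = 11.280 (area = (32/2)·11.280²·sin(360°/32) = 397.15 mm²); Combining (union): the 2 present regions are separate (no shared area or edge), so areas and boundary lengths simply add and each stays a separate island — area = 398.27 mm²; the cylinder at (13, 3.5) is not intersected at this z (z outside [1.5, 8.5]); Taking the union: only the result so far is present, so the union is just that shape — area = 398.27 mm². Overall, the cross-section has 2 separate islands. Net area = 398.27 mm².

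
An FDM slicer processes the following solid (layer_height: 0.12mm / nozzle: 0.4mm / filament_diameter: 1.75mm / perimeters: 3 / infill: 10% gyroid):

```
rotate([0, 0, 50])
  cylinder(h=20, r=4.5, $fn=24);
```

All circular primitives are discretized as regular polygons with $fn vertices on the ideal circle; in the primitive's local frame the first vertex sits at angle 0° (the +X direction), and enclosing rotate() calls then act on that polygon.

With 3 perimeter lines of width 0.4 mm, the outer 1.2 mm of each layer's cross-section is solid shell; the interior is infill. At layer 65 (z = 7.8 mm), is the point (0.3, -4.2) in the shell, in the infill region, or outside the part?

At z = 7.8 mm: the cylinder: section is a regular 24-gon, circumradius r=4.5; (whole slice rotated 50° about Z — lengths, areas and connectivity unchanged). Overall, the cross-section is a single solid region. Undo the 50° rotation: the query point maps to (-3.025, -2.930) in the un-rotated model frame. The nearest boundary edge runs (-3.90, -2.25)→(-3.18, -3.18); distance from the point to it = 0.28 mm. The point is inside the cross-section, 0.28 mm from the nearest boundary — within the 1.2 mm shell band (3 × 0.4).

shell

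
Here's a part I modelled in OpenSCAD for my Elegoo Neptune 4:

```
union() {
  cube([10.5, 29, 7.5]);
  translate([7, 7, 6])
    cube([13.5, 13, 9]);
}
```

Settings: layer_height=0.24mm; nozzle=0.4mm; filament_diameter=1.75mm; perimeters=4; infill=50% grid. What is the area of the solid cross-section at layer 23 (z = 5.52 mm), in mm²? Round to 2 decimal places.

At z = 5.52 mm: the 10.5×29 cube contributes its full rectangle (area 304.50 mm²); the cube at (7, 7) is absent (z outside [6, 15]); Merging all regions: only the 10.5×29 cube is present, so the union is just that shape — area = 304.50 mm². Overall, the cross-section is a single solid region. Net area = 304.50 mm².

304.50 mm²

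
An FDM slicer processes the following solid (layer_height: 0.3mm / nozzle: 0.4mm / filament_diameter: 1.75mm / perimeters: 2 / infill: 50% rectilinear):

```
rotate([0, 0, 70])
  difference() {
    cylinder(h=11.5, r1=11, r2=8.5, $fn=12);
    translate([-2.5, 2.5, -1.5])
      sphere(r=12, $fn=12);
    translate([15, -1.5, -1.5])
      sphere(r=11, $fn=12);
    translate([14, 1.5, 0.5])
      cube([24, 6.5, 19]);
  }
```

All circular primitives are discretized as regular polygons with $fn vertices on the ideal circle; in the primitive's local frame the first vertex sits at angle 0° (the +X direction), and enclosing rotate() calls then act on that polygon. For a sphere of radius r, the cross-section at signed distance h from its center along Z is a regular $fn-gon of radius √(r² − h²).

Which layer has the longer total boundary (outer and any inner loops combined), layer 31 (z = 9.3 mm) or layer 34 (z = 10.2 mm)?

Layer 31 (z = 9.3): the cone: at t=0.809 of its height the radius interpolates to r₁+(r₂−r₁)t = 8.978, giving a regular 12-gon of that circumradius (perimeter = 2·12·8.978·sin(180°/12) = 55.77 mm); the r=12 sphere at (-2.5, 2.5) contributes a regular 12-gon of circumradius √(12²−10.8²) = 5.231 (perimeter = 2·12·5.231·sin(180°/12) = 32.49 mm); the r=11 sphere at (15, -1.5) contributes a regular 12-gon of circumradius √(11²−10.8²) = 2.088 (perimeter = 2·12·2.088·sin(180°/12) = 12.97 mm); the 24×6.5 cube at (14, 1.5) contributes its full rectangle (perimeter 61.00 mm); After the difference (first − rest): starting from the cone, the r=12 sphere at (-2.5, 2.5) lies wholly inside it (removes its full 82.08 mm² and its 32.49 mm outline becomes a hole wall); the r=11 sphere at (15, -1.5) misses the remaining region (no effect); the 24×6.5 cube at (14, 1.5) misses the remaining region (no effect) — boundary (outer + 1 inner loop) = 88.26 mm; (rotated 70° about Z; rotation is an isometry so areas/perimeters/island counts are preserved). So its perimeter = 88.26 mm. Layer 34 (z = 10.2): the cone (r1=11→r2=8.5) has section circumradius 8.783 here — a regular 12-gon (perimeter = 2·12·8.783·sin(180°/12) = 54.55 mm); the r=12 sphere at (-2.5, 2.5) slices to a regular 12-gon of circumradius 2.666 (√(r²−h²) with h=11.7 from center) (perimeter = 2·12·2.666·sin(180°/12) = 16.56 mm); the sphere at (15, -1.5) is not intersected at this z (|z−center|=11.700 > r=11); the 24×6.5 cube at (14, 1.5) contributes its full rectangle (perimeter 61.00 mm); Subtracting the remaining from the first: starting from the cone, the r=12 sphere at (-2.5, 2.5) lies wholly inside it (removes its full 21.33 mm² and its 16.56 mm outline becomes a hole wall); the 24×6.5 cube at (14, 1.5) misses the remaining region (no effect) — boundary (outer + 1 inner loop) = 71.12 mm; (whole slice rotated 70° about Z — lengths, areas and connectivity unchanged). So its perimeter = 71.12 mm. Layer 31 is larger (88.26 vs 71.12 mm).

layer 31 (z = 9.3 mm)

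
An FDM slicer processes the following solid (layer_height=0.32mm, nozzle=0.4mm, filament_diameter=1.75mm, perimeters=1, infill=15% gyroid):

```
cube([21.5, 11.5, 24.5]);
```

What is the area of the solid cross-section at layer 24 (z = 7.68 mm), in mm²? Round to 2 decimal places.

247.25 mm²

At z = 7.68 mm: the cube is present — its section is the full 21.5×11.5 rectangle (area 247.25 mm²). Overall, the cross-section is a single solid region. Net area = 247.25 mm².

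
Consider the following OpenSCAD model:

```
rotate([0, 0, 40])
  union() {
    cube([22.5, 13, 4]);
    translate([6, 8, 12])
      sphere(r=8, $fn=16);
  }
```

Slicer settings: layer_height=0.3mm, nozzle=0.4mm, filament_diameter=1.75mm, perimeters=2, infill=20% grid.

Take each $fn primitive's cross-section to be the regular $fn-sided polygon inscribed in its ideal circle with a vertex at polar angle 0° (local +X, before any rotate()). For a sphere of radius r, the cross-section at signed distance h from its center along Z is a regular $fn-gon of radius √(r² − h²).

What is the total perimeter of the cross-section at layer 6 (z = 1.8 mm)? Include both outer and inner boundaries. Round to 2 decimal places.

71.00 mm

At z = 1.8 mm: the cube is present — its section is the full 22.5×13 rectangle (perimeter 71.00 mm); the sphere at (6, 8) is not intersected at this z (|z−center|=10.200 > r=8); Taking the union: only the 22.5×13 cube is present, so the union is just that shape — boundary = 71.00 mm; (rotated 40° about Z; rotation is an isometry so areas/perimeters/island counts are preserved). Overall, the cross-section is a single solid region. Total boundary length (outer) = 71.00 mm.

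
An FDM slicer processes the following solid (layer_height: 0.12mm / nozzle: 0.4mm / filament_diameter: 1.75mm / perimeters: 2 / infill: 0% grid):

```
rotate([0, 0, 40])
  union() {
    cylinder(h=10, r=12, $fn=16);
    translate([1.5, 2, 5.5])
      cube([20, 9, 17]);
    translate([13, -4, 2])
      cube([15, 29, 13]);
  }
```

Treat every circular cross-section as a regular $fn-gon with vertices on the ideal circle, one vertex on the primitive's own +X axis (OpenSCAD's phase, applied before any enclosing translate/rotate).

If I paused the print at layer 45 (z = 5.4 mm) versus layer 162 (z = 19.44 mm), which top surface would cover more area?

Layer 45 (z = 5.4): the cylinder: section is a regular 16-gon, circumradius r=12 (area = (16/2)·12.000²·sin(360°/16) = 440.85 mm²); the cube at (1.5, 2) does not reach this height (z outside [5.5, 22.5]); the cube at (13, -4) (footprint 15×29) is included at this height (area 435.00 mm²); Taking the union: the 2 present regions are separate (no shared area or edge), so areas and boundary lengths simply add and each stays a separate island — area = 875.85 mm²; (rotated 40° about Z; rotation is an isometry so areas/perimeters/island counts are preserved). So its area = 875.85 mm². Layer 162 (z = 19.44): the cylinder is not intersected at this z (z outside [0, 10]); the 20×9 cube at (1.5, 2) contributes its full rectangle (area 180.00 mm²); the cube at (13, -4) does not reach this height (z outside [2, 15]); Combining (union): only the 20×9 cube at (1.5, 2) is present, so the union is just that shape — area = 180.00 mm²; (whole slice rotated 40° about Z — lengths, areas and connectivity unchanged). So its area = 180.00 mm². Layer 45 is larger (875.85 vs 180.00 mm²).

layer 45 (z = 5.4 mm)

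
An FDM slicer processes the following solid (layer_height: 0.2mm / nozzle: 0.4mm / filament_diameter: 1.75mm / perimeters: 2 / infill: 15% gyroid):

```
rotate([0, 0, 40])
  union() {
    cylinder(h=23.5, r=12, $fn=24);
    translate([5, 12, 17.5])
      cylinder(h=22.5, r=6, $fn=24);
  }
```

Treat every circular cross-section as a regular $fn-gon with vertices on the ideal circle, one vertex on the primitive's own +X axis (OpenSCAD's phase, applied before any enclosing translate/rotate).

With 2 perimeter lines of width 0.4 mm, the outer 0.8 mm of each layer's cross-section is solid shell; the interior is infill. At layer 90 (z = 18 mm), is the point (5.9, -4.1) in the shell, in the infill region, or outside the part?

At z = 18 mm: the cylinder: section is a regular 24-gon, circumradius r=12; the cylinder at (5, 12): section is a regular 24-gon, circumradius r=6; Merging all regions: the regions partially overlap (shared area 37.93 mm²), so overlapping operands fuse into one piece — 1 connected region; (rotated 40° about Z; rotation is an isometry so areas/perimeters/island counts are preserved). Overall, the cross-section is a single solid region. Undo the 40° rotation: the query point maps to (1.884, -6.933) in the un-rotated model frame. The nearest boundary edge runs (6.00, -10.39)→(3.11, -11.59); distance from the point to it = 4.77 mm. The point is inside the cross-section and 4.77 mm from the nearest boundary — more than the 0.8 mm shell width (2 × 0.4), so it's in the infill interior.

infill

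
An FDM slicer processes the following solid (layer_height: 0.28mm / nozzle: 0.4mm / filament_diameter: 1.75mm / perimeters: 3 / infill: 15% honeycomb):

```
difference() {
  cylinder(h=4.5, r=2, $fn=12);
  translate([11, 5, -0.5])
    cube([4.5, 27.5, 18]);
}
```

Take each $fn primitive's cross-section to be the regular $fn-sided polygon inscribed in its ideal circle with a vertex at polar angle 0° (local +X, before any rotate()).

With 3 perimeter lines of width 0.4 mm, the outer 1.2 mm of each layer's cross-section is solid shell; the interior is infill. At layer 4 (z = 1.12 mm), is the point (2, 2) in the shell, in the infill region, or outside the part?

At z = 1.12 mm: the r=2 cylinder contributes a regular 12-gon of circumradius 2; the cube at (11, 5) (footprint 4.5×27.5) is included at this height; Subtracting the remaining from the first: starting from the r=2 cylinder, the 4.5×27.5 cube at (11, 5) misses the remaining region (no effect) — 1 connected region. Overall, the cross-section is a single solid region. The nearest boundary edge runs (1.00, 1.73)→(1.73, 1.00); distance from the point to it = 0.90 mm. The point is not inside any of the regions above, so it lies outside the cross-section (0.90 mm from the nearest boundary).

outside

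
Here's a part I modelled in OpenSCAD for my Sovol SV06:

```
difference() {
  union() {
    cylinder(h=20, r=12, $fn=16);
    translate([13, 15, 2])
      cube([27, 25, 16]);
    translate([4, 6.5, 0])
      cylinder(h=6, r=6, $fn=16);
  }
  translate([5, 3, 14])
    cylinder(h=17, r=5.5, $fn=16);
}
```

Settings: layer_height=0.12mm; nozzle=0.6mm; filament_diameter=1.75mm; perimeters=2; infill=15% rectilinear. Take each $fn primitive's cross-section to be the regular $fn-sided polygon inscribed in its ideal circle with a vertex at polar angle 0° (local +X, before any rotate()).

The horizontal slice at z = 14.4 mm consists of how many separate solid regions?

At z = 14.4 mm: the r=12 cylinder contributes a regular 16-gon of circumradius 12; the 27×25 cube at (13, 15) contributes its full rectangle; the cylinder at (4, 6.5) is not intersected at this z (z outside [0, 6]); Merging all regions: the 2 present regions are separate (no shared area or edge), so areas and boundary lengths simply add and each stays a separate island — 2 connected regions; the r=5.5 cylinder at (5, 3) gives a regular 16-gon of circumradius 5.5 (constant along its height); After the difference (first − rest): starting from that combined region, the r=5.5 cylinder at (5, 3) lies wholly inside it (removes its full 92.61 mm² and its 34.34 mm outline becomes a hole wall) — 2 connected regions with 1 hole. The result has 2 disconnected regions.

2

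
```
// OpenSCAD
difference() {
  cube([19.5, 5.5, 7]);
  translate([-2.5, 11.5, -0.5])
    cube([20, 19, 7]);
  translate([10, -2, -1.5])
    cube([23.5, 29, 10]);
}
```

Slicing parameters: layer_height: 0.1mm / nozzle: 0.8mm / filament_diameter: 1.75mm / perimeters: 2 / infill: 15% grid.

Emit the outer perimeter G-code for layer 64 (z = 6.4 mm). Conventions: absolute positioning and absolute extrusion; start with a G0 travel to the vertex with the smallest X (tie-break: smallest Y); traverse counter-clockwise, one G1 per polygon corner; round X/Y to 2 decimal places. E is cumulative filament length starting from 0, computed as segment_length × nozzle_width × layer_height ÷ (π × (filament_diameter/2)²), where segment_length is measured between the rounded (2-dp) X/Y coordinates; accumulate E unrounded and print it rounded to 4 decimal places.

At z = 6.4 mm: the cube is present — its section is the full 19.5×5.5 rectangle; the cube at (-2.5, 11.5) is present — its section is the full 20×19 rectangle; the cube at (10, -2) is present — its section is the full 23.5×29 rectangle; Taking the first minus the rest: starting from the 19.5×5.5 cube, the 20×19 cube at (-2.5, 11.5) misses the remaining region (no effect); the 23.5×29 cube at (10, -2) partially overlaps it — only the 52.25 mm² overlap (of its 681.50 mm²) is removed, clipping the outline — 1 connected region. The outline is a single polygon with 4 vertices. Extrusion per mm of travel: 0.8 × 0.1 / (π × 0.875²) = 0.033260. Accumulating E over each segment gives final E = 1.0311.

G0 X0.00 Y0.00 Z6.40
G1 X10.00 Y0.00 E0.3326
G1 X10.00 Y5.50 E0.5155
G1 X0.00 Y5.50 E0.8481
G1 X0.00 Y0.00 E1.0311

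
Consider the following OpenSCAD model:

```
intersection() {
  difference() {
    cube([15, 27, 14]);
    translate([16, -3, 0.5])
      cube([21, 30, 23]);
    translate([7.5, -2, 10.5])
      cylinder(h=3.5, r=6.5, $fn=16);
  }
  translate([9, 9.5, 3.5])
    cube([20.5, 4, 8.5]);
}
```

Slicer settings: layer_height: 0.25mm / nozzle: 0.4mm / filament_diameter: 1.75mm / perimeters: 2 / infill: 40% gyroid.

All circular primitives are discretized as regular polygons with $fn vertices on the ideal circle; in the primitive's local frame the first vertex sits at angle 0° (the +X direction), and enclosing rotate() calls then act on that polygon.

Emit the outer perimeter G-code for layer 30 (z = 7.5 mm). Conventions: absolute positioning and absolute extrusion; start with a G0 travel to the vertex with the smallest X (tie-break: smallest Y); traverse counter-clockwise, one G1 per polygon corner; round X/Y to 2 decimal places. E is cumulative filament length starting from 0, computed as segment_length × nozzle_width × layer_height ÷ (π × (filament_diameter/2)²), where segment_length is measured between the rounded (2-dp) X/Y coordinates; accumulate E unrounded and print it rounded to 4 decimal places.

G0 X9.00 Y9.50 Z7.50
G1 X15.00 Y9.50 E0.2495
G1 X15.00 Y13.50 E0.4158
G1 X9.00 Y13.50 E0.6652
G1 X9.00 Y9.50 E0.8315

At z = 7.5 mm: the cube is present — its section is the full 15×27 rectangle; the cube at (16, -3) is present — its section is the full 21×30 rectangle; the cylinder at (7.5, -2) is not intersected at this z (z outside [10.5, 14]); After the difference (first − rest): starting from the 15×27 cube, the 21×30 cube at (16, -3) misses the remaining region (no effect) — 1 connected region; the 20.5×4 cube at (9, 9.5) contributes its full rectangle; Keeping only the common overlap: the 20.5×4 cube at (9, 9.5) partially overlaps that combined region; clipping to the common part keeps 24.00 mm² — 1 connected region. The outline is a single polygon with 4 vertices. Extrusion per mm of travel: 0.4 × 0.25 / (π × 0.875²) = 0.041575. Accumulating E over each segment gives final E = 0.8315.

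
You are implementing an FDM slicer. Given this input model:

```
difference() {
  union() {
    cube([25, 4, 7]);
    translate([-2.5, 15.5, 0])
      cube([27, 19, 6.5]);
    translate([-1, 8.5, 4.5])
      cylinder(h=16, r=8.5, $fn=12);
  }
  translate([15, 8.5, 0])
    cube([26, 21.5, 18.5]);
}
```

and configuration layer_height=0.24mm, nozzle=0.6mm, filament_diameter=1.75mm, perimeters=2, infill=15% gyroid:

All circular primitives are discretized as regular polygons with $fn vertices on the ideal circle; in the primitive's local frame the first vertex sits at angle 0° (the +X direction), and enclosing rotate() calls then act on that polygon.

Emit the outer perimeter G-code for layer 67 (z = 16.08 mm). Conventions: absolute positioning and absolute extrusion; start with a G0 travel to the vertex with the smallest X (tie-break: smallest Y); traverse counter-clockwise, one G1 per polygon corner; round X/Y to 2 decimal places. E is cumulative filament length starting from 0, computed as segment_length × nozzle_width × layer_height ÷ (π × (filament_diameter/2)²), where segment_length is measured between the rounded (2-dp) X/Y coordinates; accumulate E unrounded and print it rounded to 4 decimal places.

At z = 16.08 mm: the cube is absent (z outside [0, 7]); the cube at (-2.5, 15.5) is not intersected at this z (z outside [0, 6.5]); the r=8.5 cylinder at (-1, 8.5) gives a regular 12-gon of circumradius 8.5 (constant along its height); Taking the union: only the r=8.5 cylinder at (-1, 8.5) is present, so the union is just that shape — 1 connected region; the 26×21.5 cube at (15, 8.5) contributes its full rectangle; Subtracting the remaining from the first: starting from the result so far, the 26×21.5 cube at (15, 8.5) misses the remaining region (no effect) — 1 connected region. The outline is a single polygon with 12 vertices. Extrusion per mm of travel: 0.6 × 0.24 / (π × 0.875²) = 0.059868. Accumulating E over each segment gives final E = 3.1607.

G0 X-9.50 Y8.50 Z16.08
G1 X-8.36 Y4.25 E0.2634
G1 X-5.25 Y1.14 E0.5267
G1 X-1.00 Y0.00 E0.7902
G1 X3.25 Y1.14 E1.0536
G1 X6.36 Y4.25 E1.3169
G1 X7.50 Y8.50 E1.5804
G1 X6.36 Y12.75 E1.8438
G1 X3.25 Y15.86 E2.1071
G1 X-1.00 Y17.00 E2.3705
G1 X-5.25 Y15.86 E2.6340
G1 X-8.36 Y12.75 E2.8973
G1 X-9.50 Y8.50 E3.1607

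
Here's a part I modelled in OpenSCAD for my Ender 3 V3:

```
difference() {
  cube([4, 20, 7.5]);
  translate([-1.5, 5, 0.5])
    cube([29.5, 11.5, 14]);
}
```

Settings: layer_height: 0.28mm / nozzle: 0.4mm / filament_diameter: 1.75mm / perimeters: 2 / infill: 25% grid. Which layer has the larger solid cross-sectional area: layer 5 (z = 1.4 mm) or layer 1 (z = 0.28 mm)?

Layer 5 (z = 1.4): the cube (footprint 4×20) is included at this height (area 80.00 mm²); the 29.5×11.5 cube at (-1.5, 5) contributes its full rectangle (area 339.25 mm²); Taking the first minus the rest: starting from the 4×20 cube (80.00 mm²), the 29.5×11.5 cube at (-1.5, 5) partially overlaps it — only the 46.00 mm² overlap (of its 339.25 mm²) is removed, clipping the outline — area = 34.00 mm². So its area = 34.00 mm². Layer 1 (z = 0.28): the cube is present — its section is the full 4×20 rectangle (area 80.00 mm²); the cube at (-1.5, 5) is absent (z outside [0.5, 14.5]); Taking the first minus the rest: none of the subtracted shapes is present at this height, so the 4×20 cube is unchanged — area = 80.00 mm². So its area = 80.00 mm². Layer 1 is larger (80.00 vs 34.00 mm²).

layer 1 (z = 0.28 mm)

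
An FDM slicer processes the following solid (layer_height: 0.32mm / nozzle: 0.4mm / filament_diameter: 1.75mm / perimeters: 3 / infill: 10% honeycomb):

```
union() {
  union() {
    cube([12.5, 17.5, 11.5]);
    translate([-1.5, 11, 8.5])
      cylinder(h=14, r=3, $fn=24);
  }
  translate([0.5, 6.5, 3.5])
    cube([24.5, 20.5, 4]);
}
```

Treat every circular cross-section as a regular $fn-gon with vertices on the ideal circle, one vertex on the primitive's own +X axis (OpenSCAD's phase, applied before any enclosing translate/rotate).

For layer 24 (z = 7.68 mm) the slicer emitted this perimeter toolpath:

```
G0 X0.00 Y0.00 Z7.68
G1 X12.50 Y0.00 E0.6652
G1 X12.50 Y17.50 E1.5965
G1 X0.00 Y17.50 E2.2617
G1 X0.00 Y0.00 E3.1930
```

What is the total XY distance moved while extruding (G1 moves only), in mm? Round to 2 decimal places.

Sum the Euclidean lengths of each G1 segment: total = 60.00 mm.

60.00 mm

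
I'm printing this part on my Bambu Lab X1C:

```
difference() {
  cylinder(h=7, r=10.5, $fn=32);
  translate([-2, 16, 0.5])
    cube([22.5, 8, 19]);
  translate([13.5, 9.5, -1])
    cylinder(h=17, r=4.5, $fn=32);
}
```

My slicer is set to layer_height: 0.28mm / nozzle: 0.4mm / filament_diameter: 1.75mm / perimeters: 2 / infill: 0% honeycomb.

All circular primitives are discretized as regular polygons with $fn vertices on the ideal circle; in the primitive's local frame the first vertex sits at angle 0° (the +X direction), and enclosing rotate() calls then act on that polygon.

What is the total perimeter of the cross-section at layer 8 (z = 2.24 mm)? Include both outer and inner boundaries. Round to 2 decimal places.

65.87 mm

At z = 2.24 mm: the r=10.5 cylinder gives a regular 32-gon of circumradius 10.5 (constant along its height) (perimeter = 2·32·10.500·sin(180°/32) = 65.87 mm); the cube at (-2, 16) (footprint 22.5×8) is included at this height (perimeter 61.00 mm); the r=4.5 cylinder at (13.5, 9.5) contributes a regular 32-gon of circumradius 4.5 (perimeter = 2·32·4.500·sin(180°/32) = 28.23 mm); After the difference (first − rest): starting from the r=10.5 cylinder, the 22.5×8 cube at (-2, 16) misses the remaining region (no effect); the r=4.5 cylinder at (13.5, 9.5) misses the remaining region (no effect) — boundary = 65.87 mm. Overall, the cross-section is a single solid region. Total boundary length (outer) = 65.87 mm.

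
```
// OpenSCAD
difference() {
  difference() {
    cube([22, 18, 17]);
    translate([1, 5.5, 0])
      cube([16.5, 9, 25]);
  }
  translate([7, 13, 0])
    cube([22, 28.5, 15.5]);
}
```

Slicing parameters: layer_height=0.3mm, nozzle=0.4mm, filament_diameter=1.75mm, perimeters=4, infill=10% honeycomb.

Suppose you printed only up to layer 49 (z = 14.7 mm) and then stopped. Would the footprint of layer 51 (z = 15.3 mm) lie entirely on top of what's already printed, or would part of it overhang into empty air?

Compare the two slices. At z = 14.7: the cube is present — its section is the full 22×18 rectangle (area 396.00 mm²); the cube at (1, 5.5) (footprint 16.5×9) is included at this height (area 148.50 mm²); Subtracting the remaining from the first: starting from the 22×18 cube (396.00 mm²), the 16.5×9 cube at (1, 5.5) lies wholly inside it (removes its full 148.50 mm² and its 51.00 mm outline becomes a hole wall) — area = 247.50 mm²; the cube at (7, 13) is present — its section is the full 22×28.5 rectangle (area 627.00 mm²); Subtracting the remaining from the first: starting from that combined region (247.50 mm²), the 22×28.5 cube at (7, 13) partially overlaps it — only the 59.25 mm² overlap (of its 627.00 mm²) is removed, clipping the outline — area = 188.25 mm². At z = 15.3: the cube (footprint 22×18) is included at this height (area 396.00 mm²); the cube at (1, 5.5) (footprint 16.5×9) is included at this height (area 148.50 mm²); After the difference (first − rest): starting from the 22×18 cube (396.00 mm²), the 16.5×9 cube at (1, 5.5) lies wholly inside it (removes its full 148.50 mm² and its 51.00 mm outline becomes a hole wall) — area = 247.50 mm²; the 22×28.5 cube at (7, 13) contributes its full rectangle (area 627.00 mm²); After the difference (first − rest): starting from that combined region (247.50 mm²), the 22×28.5 cube at (7, 13) partially overlaps it — only the 59.25 mm² overlap (of its 627.00 mm²) is removed, clipping the outline — area = 188.25 mm². Checking containment: the cross-section at z = 15.3 is a subset of the cross-section at z = 14.7.

entirely on top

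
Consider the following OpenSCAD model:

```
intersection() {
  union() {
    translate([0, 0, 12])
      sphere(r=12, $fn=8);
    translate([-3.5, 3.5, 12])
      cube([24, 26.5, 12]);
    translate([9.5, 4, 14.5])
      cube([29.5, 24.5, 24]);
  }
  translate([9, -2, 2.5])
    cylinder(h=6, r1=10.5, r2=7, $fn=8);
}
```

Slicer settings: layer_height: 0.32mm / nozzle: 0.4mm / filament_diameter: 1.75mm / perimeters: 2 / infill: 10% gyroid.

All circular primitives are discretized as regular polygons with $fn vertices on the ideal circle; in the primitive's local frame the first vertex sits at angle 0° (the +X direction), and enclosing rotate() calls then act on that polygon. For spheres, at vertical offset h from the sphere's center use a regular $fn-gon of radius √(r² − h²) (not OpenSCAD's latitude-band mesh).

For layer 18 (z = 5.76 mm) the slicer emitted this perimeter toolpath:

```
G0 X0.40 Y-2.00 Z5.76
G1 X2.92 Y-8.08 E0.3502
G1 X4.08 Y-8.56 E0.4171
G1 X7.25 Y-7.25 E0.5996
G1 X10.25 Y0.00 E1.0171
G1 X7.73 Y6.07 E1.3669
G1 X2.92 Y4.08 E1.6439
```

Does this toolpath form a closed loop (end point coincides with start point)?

no

Start point (G0): (0.40, -2.00). End point (last G1): the path does not return to the start — open.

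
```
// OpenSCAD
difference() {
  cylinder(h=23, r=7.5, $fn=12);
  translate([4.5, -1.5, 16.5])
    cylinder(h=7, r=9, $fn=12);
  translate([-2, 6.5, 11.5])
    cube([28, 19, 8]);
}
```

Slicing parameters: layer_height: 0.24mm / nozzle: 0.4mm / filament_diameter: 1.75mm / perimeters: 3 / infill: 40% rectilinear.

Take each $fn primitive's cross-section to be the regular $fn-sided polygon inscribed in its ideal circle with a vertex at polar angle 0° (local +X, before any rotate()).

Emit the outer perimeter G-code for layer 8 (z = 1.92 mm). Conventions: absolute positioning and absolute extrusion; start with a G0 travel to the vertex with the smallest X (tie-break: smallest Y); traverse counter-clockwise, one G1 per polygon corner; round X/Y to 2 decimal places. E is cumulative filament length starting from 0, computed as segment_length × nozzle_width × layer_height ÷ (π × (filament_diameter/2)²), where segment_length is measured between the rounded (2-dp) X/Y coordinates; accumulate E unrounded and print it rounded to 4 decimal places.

At z = 1.92 mm: the r=7.5 cylinder contributes a regular 12-gon of circumradius 7.5; the cylinder at (4.5, -1.5) is absent (z outside [16.5, 23.5]); the cube at (-2, 6.5) is not intersected at this z (z outside [11.5, 19.5]); Taking the first minus the rest: none of the subtracted shapes is present at this height, so the r=7.5 cylinder is unchanged — 1 connected region. The outline is a single polygon with 12 vertices. Extrusion per mm of travel: 0.4 × 0.24 / (π × 0.875²) = 0.039912. Accumulating E over each segment gives final E = 1.8601.

G0 X-7.50 Y0.00 Z1.92
G1 X-6.50 Y-3.75 E0.1549
G1 X-3.75 Y-6.50 E0.3101
G1 X0.00 Y-7.50 E0.4650
G1 X3.75 Y-6.50 E0.6199
G1 X6.50 Y-3.75 E0.7751
G1 X7.50 Y0.00 E0.9300
G1 X6.50 Y3.75 E1.0849
G1 X3.75 Y6.50 E1.2402
G1 X0.00 Y7.50 E1.3951
G1 X-3.75 Y6.50 E1.5500
G1 X-6.50 Y3.75 E1.7052
G1 X-7.50 Y0.00 E1.8601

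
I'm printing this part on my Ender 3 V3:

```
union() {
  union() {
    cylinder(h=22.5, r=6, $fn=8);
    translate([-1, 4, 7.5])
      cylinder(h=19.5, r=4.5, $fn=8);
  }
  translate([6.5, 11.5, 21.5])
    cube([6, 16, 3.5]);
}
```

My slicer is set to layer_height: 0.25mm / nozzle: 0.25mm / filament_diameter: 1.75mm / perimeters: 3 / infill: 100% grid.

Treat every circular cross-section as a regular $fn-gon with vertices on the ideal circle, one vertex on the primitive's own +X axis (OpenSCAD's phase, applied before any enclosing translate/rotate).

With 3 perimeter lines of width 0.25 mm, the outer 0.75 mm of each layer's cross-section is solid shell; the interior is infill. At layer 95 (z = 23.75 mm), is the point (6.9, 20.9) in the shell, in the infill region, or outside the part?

shell

At z = 23.75 mm: the cylinder is not intersected at this z (z outside [0, 22.5]); the cylinder at (-1, 4): section is a regular 8-gon, circumradius r=4.5; Combining (union): only the r=4.5 cylinder at (-1, 4) is present, so the union is just that shape — 1 connected region; the cube at (6.5, 11.5) (footprint 6×16) is included at this height; Merging all regions: the 2 present regions are separate (no shared area or edge), so areas and boundary lengths simply add and each stays a separate island — 2 connected regions. Overall, the cross-section has 2 separate islands. The nearest boundary edge runs (6.50, 11.50)→(6.50, 27.50); distance from the point to it = 0.40 mm. (Shell/infill is judged within the island containing the point — the largest one.) The point is inside the cross-section, 0.40 mm from the nearest boundary — within the 0.75 mm shell band (3 × 0.25).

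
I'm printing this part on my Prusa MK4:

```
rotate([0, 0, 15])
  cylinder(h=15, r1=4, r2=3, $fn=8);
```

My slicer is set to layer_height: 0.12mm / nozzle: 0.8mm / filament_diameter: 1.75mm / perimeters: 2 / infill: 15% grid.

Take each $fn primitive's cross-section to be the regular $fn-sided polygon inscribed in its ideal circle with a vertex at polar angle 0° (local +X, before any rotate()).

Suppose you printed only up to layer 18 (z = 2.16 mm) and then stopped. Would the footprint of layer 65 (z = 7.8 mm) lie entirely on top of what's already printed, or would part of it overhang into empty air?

Compare the two slices. At z = 2.16: the cone contributes a regular 8-gon of circumradius 3.856 (interpolated between r1=4 and r2=3 at t=0.144) (area = (8/2)·3.856²·sin(360°/8) = 42.06 mm²); (rotated 15° about Z; rotation is an isometry so areas/perimeters/island counts are preserved). At z = 7.8: the cone contributes a regular 8-gon of circumradius 3.480 (interpolated between r1=4 and r2=3 at t=0.520) (area = (8/2)·3.480²·sin(360°/8) = 34.25 mm²); (whole slice rotated 15° about Z — lengths, areas and connectivity unchanged). Checking containment: the cross-section at z = 7.8 is a subset of the cross-section at z = 2.16.

entirely on top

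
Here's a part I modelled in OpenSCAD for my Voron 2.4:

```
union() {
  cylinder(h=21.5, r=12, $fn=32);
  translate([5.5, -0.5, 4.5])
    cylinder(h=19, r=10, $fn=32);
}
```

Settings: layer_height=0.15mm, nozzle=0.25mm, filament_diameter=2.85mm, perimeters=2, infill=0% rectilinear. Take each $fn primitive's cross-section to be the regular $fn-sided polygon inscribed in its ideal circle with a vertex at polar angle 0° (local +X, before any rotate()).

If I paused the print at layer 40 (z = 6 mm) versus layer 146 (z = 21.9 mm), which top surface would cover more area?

layer 40 (z = 6 mm)

Layer 40 (z = 6): the cylinder: section is a regular 32-gon, circumradius r=12 (area = (32/2)·12.000²·sin(360°/32) = 449.49 mm²); the r=10 cylinder at (5.5, -0.5) contributes a regular 32-gon of circumradius 10 (area = (32/2)·10.000²·sin(360°/32) = 312.14 mm²); Taking the union: the regions partially overlap — summed areas 761.63 mm² minus the doubly-counted overlap 252.79 mm² gives 508.85 mm² — area = 508.85 mm². So its area = 508.85 mm². Layer 146 (z = 21.9): the cylinder is absent (z outside [0, 21.5]); the r=10 cylinder at (5.5, -0.5) gives a regular 32-gon of circumradius 10 (constant along its height) (area = (32/2)·10.000²·sin(360°/32) = 312.14 mm²); Taking the union: only the r=10 cylinder at (5.5, -0.5) is present, so the union is just that shape — area = 312.14 mm². So its area = 312.14 mm². Layer 40 is larger (508.85 vs 312.14 mm²).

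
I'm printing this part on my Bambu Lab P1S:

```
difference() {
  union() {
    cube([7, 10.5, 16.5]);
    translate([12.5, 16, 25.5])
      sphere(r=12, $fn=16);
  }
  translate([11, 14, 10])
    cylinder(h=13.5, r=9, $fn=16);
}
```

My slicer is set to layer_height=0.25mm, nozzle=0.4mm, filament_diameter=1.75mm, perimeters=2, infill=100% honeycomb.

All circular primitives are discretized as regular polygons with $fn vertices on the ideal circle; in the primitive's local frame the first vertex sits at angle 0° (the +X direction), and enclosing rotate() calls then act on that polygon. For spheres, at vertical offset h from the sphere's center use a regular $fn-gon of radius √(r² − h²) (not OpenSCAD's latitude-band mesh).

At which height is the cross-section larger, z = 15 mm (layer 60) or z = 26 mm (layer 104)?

Layer 60 (z = 15): the 7×10.5 cube contributes its full rectangle (area 73.50 mm²); the r=12 sphere at (12.5, 16) contributes a regular 16-gon of circumradius √(12²−10.5²) = 5.809 (area = (16/2)·5.809²·sin(360°/16) = 103.32 mm²); Combining (union): the 2 present regions are separate (no shared area or edge), so areas and boundary lengths simply add and each stays a separate island — area = 176.82 mm²; the r=9 cylinder at (11, 14) gives a regular 16-gon of circumradius 9 (constant along its height) (area = (16/2)·9.000²·sin(360°/16) = 247.98 mm²); Taking the first minus the rest: starting from the result so far (176.82 mm²), the r=9 cylinder at (11, 14) partially overlaps it — only the 114.70 mm² overlap (of its 247.98 mm²) is removed, clipping the outline — area = 62.12 mm². So its area = 62.12 mm². Layer 104 (z = 26): the cube is absent (z outside [0, 16.5]); the r=12 sphere at (12.5, 16) slices to a regular 16-gon of circumradius 11.990 (√(r²−h²) with h=0.5 from center) (area = (16/2)·11.990²·sin(360°/16) = 440.09 mm²); Merging all regions: only the r=12 sphere at (12.5, 16) is present, so the union is just that shape — area = 440.09 mm²; the cylinder at (11, 14) does not reach this height (z outside [10, 23.5]); Subtracting the remaining from the first: none of the subtracted shapes is present at this height, so that combined region is unchanged — area = 440.09 mm². So its area = 440.09 mm². Layer 104 is larger (440.09 vs 62.12 mm²).

layer 104 (z = 26 mm)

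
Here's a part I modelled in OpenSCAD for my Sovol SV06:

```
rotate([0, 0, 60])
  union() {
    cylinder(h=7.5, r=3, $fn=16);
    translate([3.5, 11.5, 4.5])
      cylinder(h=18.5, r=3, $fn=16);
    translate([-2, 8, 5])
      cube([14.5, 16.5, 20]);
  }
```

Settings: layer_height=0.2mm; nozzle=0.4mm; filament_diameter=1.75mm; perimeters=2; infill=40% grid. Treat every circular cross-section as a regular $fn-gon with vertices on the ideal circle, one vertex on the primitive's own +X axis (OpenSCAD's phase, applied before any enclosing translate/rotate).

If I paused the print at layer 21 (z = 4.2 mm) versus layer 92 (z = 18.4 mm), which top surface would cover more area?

Layer 21 (z = 4.2): the r=3 cylinder gives a regular 16-gon of circumradius 3 (constant along its height) (area = (16/2)·3.000²·sin(360°/16) = 27.55 mm²); the cylinder at (3.5, 11.5) is not intersected at this z (z outside [4.5, 23]); the cube at (-2, 8) is absent (z outside [5, 25]); Merging all regions: only the r=3 cylinder is present, so the union is just that shape — area = 27.55 mm²; (rotated 60° about Z; rotation is an isometry so areas/perimeters/island counts are preserved). So its area = 27.55 mm². Layer 92 (z = 18.4): the cylinder is absent (z outside [0, 7.5]); the cylinder at (3.5, 11.5): section is a regular 16-gon, circumradius r=3 (area = (16/2)·3.000²·sin(360°/16) = 27.55 mm²); the cube at (-2, 8) (footprint 14.5×16.5) is included at this height (area 239.25 mm²); Combining (union): the r=3 cylinder at (3.5, 11.5) lies entirely inside the 14.5×16.5 cube at (-2, 8), so the union is just the 14.5×16.5 cube at (-2, 8) — area = 239.25 mm²; (rotated 60° about Z; rotation is an isometry so areas/perimeters/island counts are preserved). So its area = 239.25 mm². Layer 92 is larger (239.25 vs 27.55 mm²).

layer 92 (z = 18.4 mm)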